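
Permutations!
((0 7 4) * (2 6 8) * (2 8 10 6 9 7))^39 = (0 4 7 9 2)(6 10)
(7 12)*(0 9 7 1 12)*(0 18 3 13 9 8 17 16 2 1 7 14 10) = (0 8 17 16 2 1 12 7 18 3 13 9 14 10) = [8, 12, 1, 13, 4, 5, 6, 18, 17, 14, 0, 11, 7, 9, 10, 15, 2, 16, 3]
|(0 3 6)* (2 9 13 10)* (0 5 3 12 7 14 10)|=|(0 12 7 14 10 2 9 13)(3 6 5)|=24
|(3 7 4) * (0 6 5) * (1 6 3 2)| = |(0 3 7 4 2 1 6 5)| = 8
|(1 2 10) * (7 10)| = 4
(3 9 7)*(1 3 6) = (1 3 9 7 6) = [0, 3, 2, 9, 4, 5, 1, 6, 8, 7]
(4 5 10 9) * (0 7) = (0 7)(4 5 10 9) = [7, 1, 2, 3, 5, 10, 6, 0, 8, 4, 9]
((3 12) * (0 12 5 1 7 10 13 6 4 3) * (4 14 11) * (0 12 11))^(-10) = ((0 11 4 3 5 1 7 10 13 6 14))^(-10) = (0 11 4 3 5 1 7 10 13 6 14)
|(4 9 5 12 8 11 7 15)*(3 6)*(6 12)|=10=|(3 12 8 11 7 15 4 9 5 6)|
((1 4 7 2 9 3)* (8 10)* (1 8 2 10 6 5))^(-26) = ((1 4 7 10 2 9 3 8 6 5))^(-26) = (1 2 6 7 3)(4 9 5 10 8)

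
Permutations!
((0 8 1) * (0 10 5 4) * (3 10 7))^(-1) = (0 4 5 10 3 7 1 8)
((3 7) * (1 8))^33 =(1 8)(3 7)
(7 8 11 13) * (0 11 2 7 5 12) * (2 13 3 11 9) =(0 9 2 7 8 13 5 12)(3 11) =[9, 1, 7, 11, 4, 12, 6, 8, 13, 2, 10, 3, 0, 5]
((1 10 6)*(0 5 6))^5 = (10)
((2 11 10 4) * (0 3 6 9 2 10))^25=((0 3 6 9 2 11)(4 10))^25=(0 3 6 9 2 11)(4 10)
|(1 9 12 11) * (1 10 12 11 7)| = 6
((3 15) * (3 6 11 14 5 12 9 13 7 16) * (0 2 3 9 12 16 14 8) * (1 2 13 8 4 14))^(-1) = ((0 13 7 1 2 3 15 6 11 4 14 5 16 9 8))^(-1) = (0 8 9 16 5 14 4 11 6 15 3 2 1 7 13)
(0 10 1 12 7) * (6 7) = [10, 12, 2, 3, 4, 5, 7, 0, 8, 9, 1, 11, 6] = (0 10 1 12 6 7)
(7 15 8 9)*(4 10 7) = [0, 1, 2, 3, 10, 5, 6, 15, 9, 4, 7, 11, 12, 13, 14, 8] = (4 10 7 15 8 9)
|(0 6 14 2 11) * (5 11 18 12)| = |(0 6 14 2 18 12 5 11)| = 8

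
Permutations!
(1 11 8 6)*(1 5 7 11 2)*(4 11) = (1 2)(4 11 8 6 5 7) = [0, 2, 1, 3, 11, 7, 5, 4, 6, 9, 10, 8]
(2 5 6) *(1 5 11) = (1 5 6 2 11) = [0, 5, 11, 3, 4, 6, 2, 7, 8, 9, 10, 1]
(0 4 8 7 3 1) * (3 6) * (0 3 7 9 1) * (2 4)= [2, 3, 4, 0, 8, 5, 7, 6, 9, 1]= (0 2 4 8 9 1 3)(6 7)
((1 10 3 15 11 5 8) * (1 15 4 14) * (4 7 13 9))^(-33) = (1 14 4 9 13 7 3 10)(5 11 15 8)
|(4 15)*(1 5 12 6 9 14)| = |(1 5 12 6 9 14)(4 15)| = 6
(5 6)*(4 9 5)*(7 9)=(4 7 9 5 6)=[0, 1, 2, 3, 7, 6, 4, 9, 8, 5]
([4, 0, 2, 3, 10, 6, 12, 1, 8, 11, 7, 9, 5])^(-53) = (0 10 1 4 7)(5 6 12)(9 11)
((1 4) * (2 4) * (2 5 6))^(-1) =(1 4 2 6 5)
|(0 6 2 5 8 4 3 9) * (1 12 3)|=10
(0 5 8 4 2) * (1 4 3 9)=[5, 4, 0, 9, 2, 8, 6, 7, 3, 1]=(0 5 8 3 9 1 4 2)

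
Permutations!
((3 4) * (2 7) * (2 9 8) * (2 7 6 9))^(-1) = (2 7 8 9 6)(3 4)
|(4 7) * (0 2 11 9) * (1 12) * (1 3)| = 12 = |(0 2 11 9)(1 12 3)(4 7)|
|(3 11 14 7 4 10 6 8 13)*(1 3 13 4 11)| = |(1 3)(4 10 6 8)(7 11 14)| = 12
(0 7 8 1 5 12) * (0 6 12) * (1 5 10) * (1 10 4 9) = (0 7 8 5)(1 4 9)(6 12) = [7, 4, 2, 3, 9, 0, 12, 8, 5, 1, 10, 11, 6]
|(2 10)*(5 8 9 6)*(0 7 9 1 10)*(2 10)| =8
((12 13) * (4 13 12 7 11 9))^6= (4 13 7 11 9)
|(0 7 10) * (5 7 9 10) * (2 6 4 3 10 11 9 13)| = |(0 13 2 6 4 3 10)(5 7)(9 11)| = 14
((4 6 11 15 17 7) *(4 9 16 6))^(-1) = ((6 11 15 17 7 9 16))^(-1) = (6 16 9 7 17 15 11)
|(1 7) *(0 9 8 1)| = 5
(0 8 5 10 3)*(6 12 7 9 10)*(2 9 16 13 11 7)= [8, 1, 9, 0, 4, 6, 12, 16, 5, 10, 3, 7, 2, 11, 14, 15, 13]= (0 8 5 6 12 2 9 10 3)(7 16 13 11)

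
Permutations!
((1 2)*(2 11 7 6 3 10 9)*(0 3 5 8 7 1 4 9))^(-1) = (0 10 3)(1 11)(2 9 4)(5 6 7 8)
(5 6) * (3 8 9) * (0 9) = (0 9 3 8)(5 6) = [9, 1, 2, 8, 4, 6, 5, 7, 0, 3]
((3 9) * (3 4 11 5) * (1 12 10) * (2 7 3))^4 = ((1 12 10)(2 7 3 9 4 11 5))^4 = (1 12 10)(2 4 7 11 3 5 9)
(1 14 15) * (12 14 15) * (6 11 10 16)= (1 15)(6 11 10 16)(12 14)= [0, 15, 2, 3, 4, 5, 11, 7, 8, 9, 16, 10, 14, 13, 12, 1, 6]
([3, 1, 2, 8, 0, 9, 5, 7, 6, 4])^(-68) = (0 8 5 4 3 6 9)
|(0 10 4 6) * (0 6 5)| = 4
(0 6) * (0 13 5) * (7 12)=(0 6 13 5)(7 12)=[6, 1, 2, 3, 4, 0, 13, 12, 8, 9, 10, 11, 7, 5]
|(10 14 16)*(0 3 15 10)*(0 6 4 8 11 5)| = 11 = |(0 3 15 10 14 16 6 4 8 11 5)|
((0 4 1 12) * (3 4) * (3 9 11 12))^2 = (0 11)(1 4 3)(9 12)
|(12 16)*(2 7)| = 2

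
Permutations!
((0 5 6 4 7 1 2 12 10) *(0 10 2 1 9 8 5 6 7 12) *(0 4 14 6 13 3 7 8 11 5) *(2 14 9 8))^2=(0 3 8 13 7)(2 12 6 11)(4 14 9 5)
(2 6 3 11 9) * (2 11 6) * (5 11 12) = [0, 1, 2, 6, 4, 11, 3, 7, 8, 12, 10, 9, 5] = (3 6)(5 11 9 12)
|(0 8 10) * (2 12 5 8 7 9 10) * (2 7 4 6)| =10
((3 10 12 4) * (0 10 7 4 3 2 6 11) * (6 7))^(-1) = ((0 10 12 3 6 11)(2 7 4))^(-1) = (0 11 6 3 12 10)(2 4 7)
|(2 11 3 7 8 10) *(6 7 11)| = |(2 6 7 8 10)(3 11)| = 10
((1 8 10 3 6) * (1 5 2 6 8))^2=(2 5 6)(3 10 8)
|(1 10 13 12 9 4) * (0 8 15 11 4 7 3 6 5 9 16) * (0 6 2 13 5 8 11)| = |(0 11 4 1 10 5 9 7 3 2 13 12 16 6 8 15)| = 16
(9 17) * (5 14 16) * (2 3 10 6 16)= [0, 1, 3, 10, 4, 14, 16, 7, 8, 17, 6, 11, 12, 13, 2, 15, 5, 9]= (2 3 10 6 16 5 14)(9 17)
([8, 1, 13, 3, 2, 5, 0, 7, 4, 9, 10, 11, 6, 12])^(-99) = (0 6 12 13 2 4 8)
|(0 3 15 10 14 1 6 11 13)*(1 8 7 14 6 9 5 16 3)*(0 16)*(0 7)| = 7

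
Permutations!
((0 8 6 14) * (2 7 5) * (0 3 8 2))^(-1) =(0 5 7 2)(3 14 6 8)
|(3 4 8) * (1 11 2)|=|(1 11 2)(3 4 8)|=3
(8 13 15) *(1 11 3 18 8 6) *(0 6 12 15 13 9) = (0 6 1 11 3 18 8 9)(12 15) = [6, 11, 2, 18, 4, 5, 1, 7, 9, 0, 10, 3, 15, 13, 14, 12, 16, 17, 8]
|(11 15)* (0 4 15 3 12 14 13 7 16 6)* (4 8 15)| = 11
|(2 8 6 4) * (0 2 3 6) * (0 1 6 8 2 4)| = |(0 4 3 8 1 6)| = 6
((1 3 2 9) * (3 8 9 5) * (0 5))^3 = (9)(0 2 3 5)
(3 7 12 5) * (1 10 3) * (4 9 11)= (1 10 3 7 12 5)(4 9 11)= [0, 10, 2, 7, 9, 1, 6, 12, 8, 11, 3, 4, 5]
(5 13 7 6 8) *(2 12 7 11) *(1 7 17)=[0, 7, 12, 3, 4, 13, 8, 6, 5, 9, 10, 2, 17, 11, 14, 15, 16, 1]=(1 7 6 8 5 13 11 2 12 17)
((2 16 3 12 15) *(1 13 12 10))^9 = ((1 13 12 15 2 16 3 10))^9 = (1 13 12 15 2 16 3 10)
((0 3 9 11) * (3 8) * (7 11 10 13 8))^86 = (0 11 7)(3 9 10 13 8)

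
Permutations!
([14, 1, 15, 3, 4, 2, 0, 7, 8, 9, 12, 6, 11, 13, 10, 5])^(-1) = [6, 1, 5, 3, 4, 15, 11, 7, 8, 9, 14, 12, 10, 13, 0, 2]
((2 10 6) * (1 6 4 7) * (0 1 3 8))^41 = (0 4 1 7 6 3 2 8 10)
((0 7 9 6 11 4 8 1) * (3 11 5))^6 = (0 11 9 8 5)(1 3 7 4 6)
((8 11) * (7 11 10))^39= (7 10 8 11)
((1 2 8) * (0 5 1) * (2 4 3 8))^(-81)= ((0 5 1 4 3 8))^(-81)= (0 4)(1 8)(3 5)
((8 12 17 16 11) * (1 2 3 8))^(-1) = ((1 2 3 8 12 17 16 11))^(-1) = (1 11 16 17 12 8 3 2)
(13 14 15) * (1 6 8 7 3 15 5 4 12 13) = (1 6 8 7 3 15)(4 12 13 14 5) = [0, 6, 2, 15, 12, 4, 8, 3, 7, 9, 10, 11, 13, 14, 5, 1]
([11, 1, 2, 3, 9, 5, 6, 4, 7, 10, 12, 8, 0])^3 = [7, 1, 2, 3, 12, 5, 6, 10, 9, 0, 11, 4, 8]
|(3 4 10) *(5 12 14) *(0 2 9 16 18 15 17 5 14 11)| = 30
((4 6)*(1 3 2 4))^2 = (1 2 6 3 4)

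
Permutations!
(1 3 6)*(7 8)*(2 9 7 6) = [0, 3, 9, 2, 4, 5, 1, 8, 6, 7] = (1 3 2 9 7 8 6)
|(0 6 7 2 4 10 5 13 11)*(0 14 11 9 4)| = 20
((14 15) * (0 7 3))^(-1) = ((0 7 3)(14 15))^(-1) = (0 3 7)(14 15)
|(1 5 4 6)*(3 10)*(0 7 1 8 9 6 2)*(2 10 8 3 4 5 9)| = 8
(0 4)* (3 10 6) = [4, 1, 2, 10, 0, 5, 3, 7, 8, 9, 6] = (0 4)(3 10 6)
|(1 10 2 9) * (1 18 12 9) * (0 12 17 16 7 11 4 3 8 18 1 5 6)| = 8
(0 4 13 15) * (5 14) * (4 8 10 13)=(0 8 10 13 15)(5 14)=[8, 1, 2, 3, 4, 14, 6, 7, 10, 9, 13, 11, 12, 15, 5, 0]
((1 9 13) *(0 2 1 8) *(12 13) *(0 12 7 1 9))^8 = (0 7 2 1 9)(8 13 12)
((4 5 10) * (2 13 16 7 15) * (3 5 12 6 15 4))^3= (2 7 6 13 4 15 16 12)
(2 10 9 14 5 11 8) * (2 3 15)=[0, 1, 10, 15, 4, 11, 6, 7, 3, 14, 9, 8, 12, 13, 5, 2]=(2 10 9 14 5 11 8 3 15)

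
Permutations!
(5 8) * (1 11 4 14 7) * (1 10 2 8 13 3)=[0, 11, 8, 1, 14, 13, 6, 10, 5, 9, 2, 4, 12, 3, 7]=(1 11 4 14 7 10 2 8 5 13 3)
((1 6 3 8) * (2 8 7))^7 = (1 6 3 7 2 8)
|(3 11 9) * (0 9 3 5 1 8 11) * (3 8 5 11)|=10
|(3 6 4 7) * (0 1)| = 4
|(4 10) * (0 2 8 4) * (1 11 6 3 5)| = 5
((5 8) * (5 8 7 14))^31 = ((5 7 14))^31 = (5 7 14)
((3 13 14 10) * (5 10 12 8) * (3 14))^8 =(5 12 10 8 14)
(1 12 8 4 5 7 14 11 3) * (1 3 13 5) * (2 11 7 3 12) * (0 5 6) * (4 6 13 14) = (0 5 3 12 8 6)(1 2 11 14 7 4) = [5, 2, 11, 12, 1, 3, 0, 4, 6, 9, 10, 14, 8, 13, 7]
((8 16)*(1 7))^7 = (1 7)(8 16)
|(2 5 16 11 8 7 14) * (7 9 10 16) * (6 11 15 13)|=|(2 5 7 14)(6 11 8 9 10 16 15 13)|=8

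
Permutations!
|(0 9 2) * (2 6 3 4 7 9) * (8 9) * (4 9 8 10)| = 6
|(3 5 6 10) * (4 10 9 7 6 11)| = 15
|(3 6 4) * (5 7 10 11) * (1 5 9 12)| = 21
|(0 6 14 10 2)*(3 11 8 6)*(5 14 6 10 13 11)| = 9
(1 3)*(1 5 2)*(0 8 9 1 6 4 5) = (0 8 9 1 3)(2 6 4 5) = [8, 3, 6, 0, 5, 2, 4, 7, 9, 1]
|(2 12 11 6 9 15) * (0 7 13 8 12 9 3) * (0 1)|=9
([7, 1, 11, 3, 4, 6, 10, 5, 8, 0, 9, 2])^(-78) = (11)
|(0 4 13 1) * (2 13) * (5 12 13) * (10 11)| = |(0 4 2 5 12 13 1)(10 11)| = 14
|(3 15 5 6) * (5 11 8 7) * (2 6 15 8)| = 8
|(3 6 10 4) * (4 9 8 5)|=|(3 6 10 9 8 5 4)|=7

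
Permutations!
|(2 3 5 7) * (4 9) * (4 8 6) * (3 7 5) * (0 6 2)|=7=|(0 6 4 9 8 2 7)|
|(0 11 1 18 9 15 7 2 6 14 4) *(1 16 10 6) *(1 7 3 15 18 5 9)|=28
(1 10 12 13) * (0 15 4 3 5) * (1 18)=(0 15 4 3 5)(1 10 12 13 18)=[15, 10, 2, 5, 3, 0, 6, 7, 8, 9, 12, 11, 13, 18, 14, 4, 16, 17, 1]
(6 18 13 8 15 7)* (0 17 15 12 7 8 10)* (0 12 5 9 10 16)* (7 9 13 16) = [17, 1, 2, 3, 4, 13, 18, 6, 5, 10, 12, 11, 9, 7, 14, 8, 0, 15, 16] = (0 17 15 8 5 13 7 6 18 16)(9 10 12)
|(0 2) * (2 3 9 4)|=5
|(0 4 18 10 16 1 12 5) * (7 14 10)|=10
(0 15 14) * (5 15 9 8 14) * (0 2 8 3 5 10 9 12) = [12, 1, 8, 5, 4, 15, 6, 7, 14, 3, 9, 11, 0, 13, 2, 10] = (0 12)(2 8 14)(3 5 15 10 9)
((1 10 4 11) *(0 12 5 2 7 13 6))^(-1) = ((0 12 5 2 7 13 6)(1 10 4 11))^(-1) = (0 6 13 7 2 5 12)(1 11 4 10)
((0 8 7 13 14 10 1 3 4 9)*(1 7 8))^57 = (0 3 9 1 4)(7 13 14 10)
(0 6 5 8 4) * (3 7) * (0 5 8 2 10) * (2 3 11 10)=(0 6 8 4 5 3 7 11 10)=[6, 1, 2, 7, 5, 3, 8, 11, 4, 9, 0, 10]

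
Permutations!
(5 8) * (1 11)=[0, 11, 2, 3, 4, 8, 6, 7, 5, 9, 10, 1]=(1 11)(5 8)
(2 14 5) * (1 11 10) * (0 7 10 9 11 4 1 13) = (0 7 10 13)(1 4)(2 14 5)(9 11) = [7, 4, 14, 3, 1, 2, 6, 10, 8, 11, 13, 9, 12, 0, 5]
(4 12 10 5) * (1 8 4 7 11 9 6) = (1 8 4 12 10 5 7 11 9 6) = [0, 8, 2, 3, 12, 7, 1, 11, 4, 6, 5, 9, 10]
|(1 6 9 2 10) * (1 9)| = |(1 6)(2 10 9)| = 6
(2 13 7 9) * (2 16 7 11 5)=(2 13 11 5)(7 9 16)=[0, 1, 13, 3, 4, 2, 6, 9, 8, 16, 10, 5, 12, 11, 14, 15, 7]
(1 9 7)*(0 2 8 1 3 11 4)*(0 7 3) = (0 2 8 1 9 3 11 4 7) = [2, 9, 8, 11, 7, 5, 6, 0, 1, 3, 10, 4]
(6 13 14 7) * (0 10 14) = (0 10 14 7 6 13) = [10, 1, 2, 3, 4, 5, 13, 6, 8, 9, 14, 11, 12, 0, 7]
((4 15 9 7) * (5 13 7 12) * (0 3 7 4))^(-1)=(0 7 3)(4 13 5 12 9 15)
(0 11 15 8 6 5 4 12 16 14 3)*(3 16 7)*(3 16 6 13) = (0 11 15 8 13 3)(4 12 7 16 14 6 5) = [11, 1, 2, 0, 12, 4, 5, 16, 13, 9, 10, 15, 7, 3, 6, 8, 14]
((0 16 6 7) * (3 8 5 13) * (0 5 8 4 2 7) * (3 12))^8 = (0 6 16)(2 7 5 13 12 3 4) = ((0 16 6)(2 7 5 13 12 3 4))^8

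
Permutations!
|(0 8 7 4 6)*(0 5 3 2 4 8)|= 10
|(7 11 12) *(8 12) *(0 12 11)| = 6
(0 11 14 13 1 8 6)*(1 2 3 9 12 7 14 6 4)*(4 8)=(0 11 6)(1 4)(2 3 9 12 7 14 13)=[11, 4, 3, 9, 1, 5, 0, 14, 8, 12, 10, 6, 7, 2, 13]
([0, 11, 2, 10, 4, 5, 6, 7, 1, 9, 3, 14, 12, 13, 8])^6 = (1 14)(8 11)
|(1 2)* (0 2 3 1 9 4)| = 4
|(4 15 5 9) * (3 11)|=|(3 11)(4 15 5 9)|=4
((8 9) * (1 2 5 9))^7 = ((1 2 5 9 8))^7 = (1 5 8 2 9)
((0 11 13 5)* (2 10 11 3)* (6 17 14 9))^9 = (0 2 11 5 3 10 13)(6 17 14 9)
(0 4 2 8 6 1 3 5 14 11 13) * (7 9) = (0 4 2 8 6 1 3 5 14 11 13)(7 9) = [4, 3, 8, 5, 2, 14, 1, 9, 6, 7, 10, 13, 12, 0, 11]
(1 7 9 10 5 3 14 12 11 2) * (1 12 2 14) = [0, 7, 12, 1, 4, 3, 6, 9, 8, 10, 5, 14, 11, 13, 2] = (1 7 9 10 5 3)(2 12 11 14)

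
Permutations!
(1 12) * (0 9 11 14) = (0 9 11 14)(1 12) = [9, 12, 2, 3, 4, 5, 6, 7, 8, 11, 10, 14, 1, 13, 0]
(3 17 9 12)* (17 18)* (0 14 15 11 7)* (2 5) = (0 14 15 11 7)(2 5)(3 18 17 9 12) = [14, 1, 5, 18, 4, 2, 6, 0, 8, 12, 10, 7, 3, 13, 15, 11, 16, 9, 17]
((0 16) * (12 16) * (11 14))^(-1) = (0 16 12)(11 14)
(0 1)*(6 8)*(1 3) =(0 3 1)(6 8) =[3, 0, 2, 1, 4, 5, 8, 7, 6]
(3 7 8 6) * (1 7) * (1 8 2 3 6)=(1 7 2 3 8)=[0, 7, 3, 8, 4, 5, 6, 2, 1]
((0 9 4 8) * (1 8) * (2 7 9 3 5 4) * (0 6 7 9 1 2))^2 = (0 5 2)(1 6)(3 4 9)(7 8)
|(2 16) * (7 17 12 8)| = |(2 16)(7 17 12 8)| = 4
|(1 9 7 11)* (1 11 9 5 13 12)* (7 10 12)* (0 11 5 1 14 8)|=|(0 11 5 13 7 9 10 12 14 8)|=10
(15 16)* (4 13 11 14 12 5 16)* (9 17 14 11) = (4 13 9 17 14 12 5 16 15) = [0, 1, 2, 3, 13, 16, 6, 7, 8, 17, 10, 11, 5, 9, 12, 4, 15, 14]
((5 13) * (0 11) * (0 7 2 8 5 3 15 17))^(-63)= ((0 11 7 2 8 5 13 3 15 17))^(-63)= (0 3 8 11 15 5 7 17 13 2)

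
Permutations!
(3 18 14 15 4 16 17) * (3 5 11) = (3 18 14 15 4 16 17 5 11) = [0, 1, 2, 18, 16, 11, 6, 7, 8, 9, 10, 3, 12, 13, 15, 4, 17, 5, 14]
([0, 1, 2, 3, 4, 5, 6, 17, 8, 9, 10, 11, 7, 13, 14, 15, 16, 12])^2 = [0, 1, 2, 3, 4, 5, 6, 12, 8, 9, 10, 11, 17, 13, 14, 15, 16, 7]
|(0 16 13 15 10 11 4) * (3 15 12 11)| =|(0 16 13 12 11 4)(3 15 10)| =6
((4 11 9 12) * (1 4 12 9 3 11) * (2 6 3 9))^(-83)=(12)(1 4)(2 3 9 6 11)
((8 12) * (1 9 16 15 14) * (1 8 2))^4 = (1 14)(2 15)(8 9)(12 16)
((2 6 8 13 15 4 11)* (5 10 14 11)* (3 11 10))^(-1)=(2 11 3 5 4 15 13 8 6)(10 14)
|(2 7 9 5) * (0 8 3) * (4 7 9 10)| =3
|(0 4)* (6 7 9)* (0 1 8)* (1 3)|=|(0 4 3 1 8)(6 7 9)|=15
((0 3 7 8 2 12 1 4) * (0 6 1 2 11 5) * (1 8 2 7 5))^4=((0 3 5)(1 4 6 8 11)(2 12 7))^4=(0 3 5)(1 11 8 6 4)(2 12 7)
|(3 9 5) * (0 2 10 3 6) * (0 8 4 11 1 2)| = 10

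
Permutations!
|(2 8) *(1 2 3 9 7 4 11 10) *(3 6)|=10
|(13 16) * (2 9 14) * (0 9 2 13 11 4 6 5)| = |(0 9 14 13 16 11 4 6 5)| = 9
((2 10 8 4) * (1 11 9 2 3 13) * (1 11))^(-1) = (2 9 11 13 3 4 8 10)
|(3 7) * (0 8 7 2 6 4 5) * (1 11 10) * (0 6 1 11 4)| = 18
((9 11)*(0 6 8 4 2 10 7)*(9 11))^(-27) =(11)(0 6 8 4 2 10 7)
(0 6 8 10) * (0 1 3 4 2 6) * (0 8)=(0 8 10 1 3 4 2 6)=[8, 3, 6, 4, 2, 5, 0, 7, 10, 9, 1]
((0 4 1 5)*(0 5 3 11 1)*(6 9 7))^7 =((0 4)(1 3 11)(6 9 7))^7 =(0 4)(1 3 11)(6 9 7)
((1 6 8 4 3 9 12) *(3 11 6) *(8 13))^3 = ((1 3 9 12)(4 11 6 13 8))^3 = (1 12 9 3)(4 13 11 8 6)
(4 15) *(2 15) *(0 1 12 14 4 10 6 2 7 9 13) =[1, 12, 15, 3, 7, 5, 2, 9, 8, 13, 6, 11, 14, 0, 4, 10] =(0 1 12 14 4 7 9 13)(2 15 10 6)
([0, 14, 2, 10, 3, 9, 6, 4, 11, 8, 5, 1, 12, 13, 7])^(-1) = (1 11 8 9 5 10 3 4 7 14)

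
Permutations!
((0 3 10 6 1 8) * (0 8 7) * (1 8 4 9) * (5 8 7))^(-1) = ((0 3 10 6 7)(1 5 8 4 9))^(-1) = (0 7 6 10 3)(1 9 4 8 5)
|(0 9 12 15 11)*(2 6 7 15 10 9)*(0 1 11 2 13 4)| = |(0 13 4)(1 11)(2 6 7 15)(9 12 10)| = 12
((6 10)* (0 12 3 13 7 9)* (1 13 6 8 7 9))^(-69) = (0 12 3 6 10 8 7 1 13 9)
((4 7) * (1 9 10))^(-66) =((1 9 10)(4 7))^(-66) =(10)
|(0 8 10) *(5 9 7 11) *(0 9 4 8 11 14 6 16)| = 11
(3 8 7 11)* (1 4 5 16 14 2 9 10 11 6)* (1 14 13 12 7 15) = (1 4 5 16 13 12 7 6 14 2 9 10 11 3 8 15) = [0, 4, 9, 8, 5, 16, 14, 6, 15, 10, 11, 3, 7, 12, 2, 1, 13]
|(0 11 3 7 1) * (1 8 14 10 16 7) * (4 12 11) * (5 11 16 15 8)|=36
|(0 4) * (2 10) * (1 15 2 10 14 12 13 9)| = 14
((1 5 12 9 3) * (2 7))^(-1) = (1 3 9 12 5)(2 7)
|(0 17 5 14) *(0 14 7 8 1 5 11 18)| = 4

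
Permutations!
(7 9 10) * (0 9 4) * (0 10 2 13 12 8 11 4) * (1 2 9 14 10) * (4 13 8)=(0 14 10 7)(1 2 8 11 13 12 4)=[14, 2, 8, 3, 1, 5, 6, 0, 11, 9, 7, 13, 4, 12, 10]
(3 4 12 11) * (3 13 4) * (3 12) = (3 12 11 13 4) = [0, 1, 2, 12, 3, 5, 6, 7, 8, 9, 10, 13, 11, 4]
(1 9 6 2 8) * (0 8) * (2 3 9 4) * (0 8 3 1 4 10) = (0 3 9 6 1 10)(2 8 4) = [3, 10, 8, 9, 2, 5, 1, 7, 4, 6, 0]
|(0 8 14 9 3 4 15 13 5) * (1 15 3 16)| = |(0 8 14 9 16 1 15 13 5)(3 4)| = 18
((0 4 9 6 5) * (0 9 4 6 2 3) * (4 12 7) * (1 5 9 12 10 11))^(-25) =(1 7 11 12 10 5 4)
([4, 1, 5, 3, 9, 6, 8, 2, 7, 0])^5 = (0 9 4)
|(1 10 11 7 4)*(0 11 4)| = |(0 11 7)(1 10 4)| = 3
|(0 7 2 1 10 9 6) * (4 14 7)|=9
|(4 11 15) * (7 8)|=6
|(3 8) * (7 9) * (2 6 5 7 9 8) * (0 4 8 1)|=9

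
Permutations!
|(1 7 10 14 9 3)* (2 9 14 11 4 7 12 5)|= 12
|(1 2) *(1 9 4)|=|(1 2 9 4)|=4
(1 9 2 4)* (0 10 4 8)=(0 10 4 1 9 2 8)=[10, 9, 8, 3, 1, 5, 6, 7, 0, 2, 4]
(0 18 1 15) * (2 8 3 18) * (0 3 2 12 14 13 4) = [12, 15, 8, 18, 0, 5, 6, 7, 2, 9, 10, 11, 14, 4, 13, 3, 16, 17, 1] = (0 12 14 13 4)(1 15 3 18)(2 8)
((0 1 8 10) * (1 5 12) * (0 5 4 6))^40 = (12)(0 4 6)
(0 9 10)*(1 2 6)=(0 9 10)(1 2 6)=[9, 2, 6, 3, 4, 5, 1, 7, 8, 10, 0]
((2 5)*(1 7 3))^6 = ((1 7 3)(2 5))^6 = (7)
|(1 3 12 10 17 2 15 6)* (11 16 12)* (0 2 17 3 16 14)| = 11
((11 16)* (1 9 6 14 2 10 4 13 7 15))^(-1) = (1 15 7 13 4 10 2 14 6 9)(11 16)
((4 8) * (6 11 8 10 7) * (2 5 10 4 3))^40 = (11)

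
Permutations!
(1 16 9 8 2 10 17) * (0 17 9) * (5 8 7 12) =(0 17 1 16)(2 10 9 7 12 5 8) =[17, 16, 10, 3, 4, 8, 6, 12, 2, 7, 9, 11, 5, 13, 14, 15, 0, 1]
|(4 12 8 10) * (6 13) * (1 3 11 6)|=20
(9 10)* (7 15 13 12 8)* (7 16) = [0, 1, 2, 3, 4, 5, 6, 15, 16, 10, 9, 11, 8, 12, 14, 13, 7] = (7 15 13 12 8 16)(9 10)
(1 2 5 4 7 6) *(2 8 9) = (1 8 9 2 5 4 7 6) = [0, 8, 5, 3, 7, 4, 1, 6, 9, 2]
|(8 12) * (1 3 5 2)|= |(1 3 5 2)(8 12)|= 4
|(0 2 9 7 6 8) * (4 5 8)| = 8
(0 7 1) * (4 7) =[4, 0, 2, 3, 7, 5, 6, 1] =(0 4 7 1)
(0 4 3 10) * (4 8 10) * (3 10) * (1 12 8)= [1, 12, 2, 4, 10, 5, 6, 7, 3, 9, 0, 11, 8]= (0 1 12 8 3 4 10)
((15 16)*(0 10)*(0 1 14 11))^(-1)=((0 10 1 14 11)(15 16))^(-1)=(0 11 14 1 10)(15 16)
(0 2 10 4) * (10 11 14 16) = (0 2 11 14 16 10 4) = [2, 1, 11, 3, 0, 5, 6, 7, 8, 9, 4, 14, 12, 13, 16, 15, 10]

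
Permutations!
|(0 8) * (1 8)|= |(0 1 8)|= 3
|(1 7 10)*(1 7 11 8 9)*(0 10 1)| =7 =|(0 10 7 1 11 8 9)|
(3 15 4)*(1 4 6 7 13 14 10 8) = (1 4 3 15 6 7 13 14 10 8) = [0, 4, 2, 15, 3, 5, 7, 13, 1, 9, 8, 11, 12, 14, 10, 6]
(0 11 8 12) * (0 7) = (0 11 8 12 7) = [11, 1, 2, 3, 4, 5, 6, 0, 12, 9, 10, 8, 7]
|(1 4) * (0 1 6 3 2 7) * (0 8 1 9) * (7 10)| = 8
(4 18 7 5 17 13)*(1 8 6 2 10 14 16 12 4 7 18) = (18)(1 8 6 2 10 14 16 12 4)(5 17 13 7) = [0, 8, 10, 3, 1, 17, 2, 5, 6, 9, 14, 11, 4, 7, 16, 15, 12, 13, 18]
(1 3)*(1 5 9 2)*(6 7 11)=(1 3 5 9 2)(6 7 11)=[0, 3, 1, 5, 4, 9, 7, 11, 8, 2, 10, 6]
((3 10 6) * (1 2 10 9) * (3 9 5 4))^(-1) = ((1 2 10 6 9)(3 5 4))^(-1) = (1 9 6 10 2)(3 4 5)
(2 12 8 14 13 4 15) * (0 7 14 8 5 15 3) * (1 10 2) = (0 7 14 13 4 3)(1 10 2 12 5 15) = [7, 10, 12, 0, 3, 15, 6, 14, 8, 9, 2, 11, 5, 4, 13, 1]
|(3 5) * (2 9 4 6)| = 4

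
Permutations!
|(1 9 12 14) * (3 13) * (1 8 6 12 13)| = |(1 9 13 3)(6 12 14 8)| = 4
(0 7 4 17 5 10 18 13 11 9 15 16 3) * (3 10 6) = (0 7 4 17 5 6 3)(9 15 16 10 18 13 11) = [7, 1, 2, 0, 17, 6, 3, 4, 8, 15, 18, 9, 12, 11, 14, 16, 10, 5, 13]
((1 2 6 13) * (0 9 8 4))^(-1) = (0 4 8 9)(1 13 6 2)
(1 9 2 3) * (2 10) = [0, 9, 3, 1, 4, 5, 6, 7, 8, 10, 2] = (1 9 10 2 3)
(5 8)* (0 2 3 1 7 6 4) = (0 2 3 1 7 6 4)(5 8) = [2, 7, 3, 1, 0, 8, 4, 6, 5]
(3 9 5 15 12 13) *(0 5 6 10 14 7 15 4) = (0 5 4)(3 9 6 10 14 7 15 12 13) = [5, 1, 2, 9, 0, 4, 10, 15, 8, 6, 14, 11, 13, 3, 7, 12]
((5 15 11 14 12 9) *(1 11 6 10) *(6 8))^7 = ((1 11 14 12 9 5 15 8 6 10))^7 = (1 8 9 11 6 5 14 10 15 12)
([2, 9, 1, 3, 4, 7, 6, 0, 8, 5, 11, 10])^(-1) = (0 7 5 9 1 2)(10 11)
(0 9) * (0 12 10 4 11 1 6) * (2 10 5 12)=(0 9 2 10 4 11 1 6)(5 12)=[9, 6, 10, 3, 11, 12, 0, 7, 8, 2, 4, 1, 5]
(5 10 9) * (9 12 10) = (5 9)(10 12) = [0, 1, 2, 3, 4, 9, 6, 7, 8, 5, 12, 11, 10]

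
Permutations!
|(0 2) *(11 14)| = 2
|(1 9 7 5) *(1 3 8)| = |(1 9 7 5 3 8)| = 6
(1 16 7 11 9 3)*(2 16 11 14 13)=(1 11 9 3)(2 16 7 14 13)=[0, 11, 16, 1, 4, 5, 6, 14, 8, 3, 10, 9, 12, 2, 13, 15, 7]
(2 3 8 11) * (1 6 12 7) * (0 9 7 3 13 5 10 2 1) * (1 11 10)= (0 9 7)(1 6 12 3 8 10 2 13 5)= [9, 6, 13, 8, 4, 1, 12, 0, 10, 7, 2, 11, 3, 5]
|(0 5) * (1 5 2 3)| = |(0 2 3 1 5)| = 5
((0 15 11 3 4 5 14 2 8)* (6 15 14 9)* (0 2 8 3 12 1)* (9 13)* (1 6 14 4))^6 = (0 8 5 3 9)(1 14 4 2 13)(6 11)(12 15) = ((0 4 5 13 9 14 8 2 3 1)(6 15 11 12))^6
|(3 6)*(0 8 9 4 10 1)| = 6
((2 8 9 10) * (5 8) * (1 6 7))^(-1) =((1 6 7)(2 5 8 9 10))^(-1) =(1 7 6)(2 10 9 8 5)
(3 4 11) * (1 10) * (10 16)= (1 16 10)(3 4 11)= [0, 16, 2, 4, 11, 5, 6, 7, 8, 9, 1, 3, 12, 13, 14, 15, 10]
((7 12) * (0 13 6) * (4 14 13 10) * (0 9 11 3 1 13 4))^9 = (0 10)(1 9)(3 6)(4 14)(7 12)(11 13)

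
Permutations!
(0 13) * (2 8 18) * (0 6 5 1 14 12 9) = (0 13 6 5 1 14 12 9)(2 8 18) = [13, 14, 8, 3, 4, 1, 5, 7, 18, 0, 10, 11, 9, 6, 12, 15, 16, 17, 2]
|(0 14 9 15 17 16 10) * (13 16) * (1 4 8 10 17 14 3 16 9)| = 12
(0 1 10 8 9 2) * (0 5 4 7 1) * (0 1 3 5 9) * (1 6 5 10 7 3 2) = (0 6 5 4 3 10 8)(1 7 2 9) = [6, 7, 9, 10, 3, 4, 5, 2, 0, 1, 8]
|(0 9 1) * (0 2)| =|(0 9 1 2)| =4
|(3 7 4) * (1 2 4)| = 5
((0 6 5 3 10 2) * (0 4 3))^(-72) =((0 6 5)(2 4 3 10))^(-72) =(10)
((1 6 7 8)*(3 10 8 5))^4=((1 6 7 5 3 10 8))^4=(1 3 6 10 7 8 5)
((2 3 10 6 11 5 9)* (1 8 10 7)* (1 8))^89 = ((2 3 7 8 10 6 11 5 9))^89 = (2 9 5 11 6 10 8 7 3)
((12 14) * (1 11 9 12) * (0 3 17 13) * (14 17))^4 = ((0 3 14 1 11 9 12 17 13))^4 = (0 11 13 1 17 14 12 3 9)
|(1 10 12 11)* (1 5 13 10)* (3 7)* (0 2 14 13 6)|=|(0 2 14 13 10 12 11 5 6)(3 7)|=18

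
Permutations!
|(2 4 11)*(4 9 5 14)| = 6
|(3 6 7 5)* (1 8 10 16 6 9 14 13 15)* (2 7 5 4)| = |(1 8 10 16 6 5 3 9 14 13 15)(2 7 4)| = 33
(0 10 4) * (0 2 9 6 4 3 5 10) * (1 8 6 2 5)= (1 8 6 4 5 10 3)(2 9)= [0, 8, 9, 1, 5, 10, 4, 7, 6, 2, 3]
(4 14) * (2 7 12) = (2 7 12)(4 14) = [0, 1, 7, 3, 14, 5, 6, 12, 8, 9, 10, 11, 2, 13, 4]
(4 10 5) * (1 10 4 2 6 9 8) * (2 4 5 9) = (1 10 9 8)(2 6)(4 5) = [0, 10, 6, 3, 5, 4, 2, 7, 1, 8, 9]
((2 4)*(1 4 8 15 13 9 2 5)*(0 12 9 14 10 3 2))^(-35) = (15)(0 12 9)(1 4 5)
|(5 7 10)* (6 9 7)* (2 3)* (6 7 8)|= |(2 3)(5 7 10)(6 9 8)|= 6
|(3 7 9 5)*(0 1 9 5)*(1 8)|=12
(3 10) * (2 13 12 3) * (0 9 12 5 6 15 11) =[9, 1, 13, 10, 4, 6, 15, 7, 8, 12, 2, 0, 3, 5, 14, 11] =(0 9 12 3 10 2 13 5 6 15 11)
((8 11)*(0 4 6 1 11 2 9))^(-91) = ((0 4 6 1 11 8 2 9))^(-91) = (0 8 6 9 11 4 2 1)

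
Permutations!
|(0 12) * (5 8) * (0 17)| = 6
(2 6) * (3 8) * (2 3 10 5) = [0, 1, 6, 8, 4, 2, 3, 7, 10, 9, 5] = (2 6 3 8 10 5)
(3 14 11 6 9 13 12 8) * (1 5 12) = (1 5 12 8 3 14 11 6 9 13) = [0, 5, 2, 14, 4, 12, 9, 7, 3, 13, 10, 6, 8, 1, 11]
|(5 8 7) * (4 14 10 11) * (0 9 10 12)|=|(0 9 10 11 4 14 12)(5 8 7)|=21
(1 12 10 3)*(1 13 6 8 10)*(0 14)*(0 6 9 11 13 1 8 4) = (0 14 6 4)(1 12 8 10 3)(9 11 13) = [14, 12, 2, 1, 0, 5, 4, 7, 10, 11, 3, 13, 8, 9, 6]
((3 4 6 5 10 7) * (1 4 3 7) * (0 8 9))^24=(1 10 5 6 4)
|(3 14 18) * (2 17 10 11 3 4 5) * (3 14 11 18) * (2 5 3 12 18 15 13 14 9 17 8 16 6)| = 44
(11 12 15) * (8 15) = (8 15 11 12) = [0, 1, 2, 3, 4, 5, 6, 7, 15, 9, 10, 12, 8, 13, 14, 11]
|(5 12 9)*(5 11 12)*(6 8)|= 6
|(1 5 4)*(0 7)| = |(0 7)(1 5 4)| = 6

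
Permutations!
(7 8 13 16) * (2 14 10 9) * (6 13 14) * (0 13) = [13, 1, 6, 3, 4, 5, 0, 8, 14, 2, 9, 11, 12, 16, 10, 15, 7] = (0 13 16 7 8 14 10 9 2 6)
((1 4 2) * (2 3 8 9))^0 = (9)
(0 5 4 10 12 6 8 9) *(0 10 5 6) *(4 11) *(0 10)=[6, 1, 2, 3, 5, 11, 8, 7, 9, 0, 12, 4, 10]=(0 6 8 9)(4 5 11)(10 12)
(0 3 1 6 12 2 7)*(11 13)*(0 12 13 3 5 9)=(0 5 9)(1 6 13 11 3)(2 7 12)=[5, 6, 7, 1, 4, 9, 13, 12, 8, 0, 10, 3, 2, 11]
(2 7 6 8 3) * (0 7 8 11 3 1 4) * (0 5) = [7, 4, 8, 2, 5, 0, 11, 6, 1, 9, 10, 3] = (0 7 6 11 3 2 8 1 4 5)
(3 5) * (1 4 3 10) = [0, 4, 2, 5, 3, 10, 6, 7, 8, 9, 1] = (1 4 3 5 10)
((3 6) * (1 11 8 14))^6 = ((1 11 8 14)(3 6))^6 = (1 8)(11 14)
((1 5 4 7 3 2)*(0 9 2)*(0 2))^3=((0 9)(1 5 4 7 3 2))^3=(0 9)(1 7)(2 4)(3 5)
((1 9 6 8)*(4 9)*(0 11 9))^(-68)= ((0 11 9 6 8 1 4))^(-68)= (0 9 8 4 11 6 1)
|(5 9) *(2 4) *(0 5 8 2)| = 6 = |(0 5 9 8 2 4)|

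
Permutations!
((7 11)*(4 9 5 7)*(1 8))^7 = (1 8)(4 5 11 9 7)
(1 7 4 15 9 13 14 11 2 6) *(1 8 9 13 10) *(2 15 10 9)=(1 7 4 10)(2 6 8)(11 15 13 14)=[0, 7, 6, 3, 10, 5, 8, 4, 2, 9, 1, 15, 12, 14, 11, 13]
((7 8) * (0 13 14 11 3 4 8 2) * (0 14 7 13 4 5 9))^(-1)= ((0 4 8 13 7 2 14 11 3 5 9))^(-1)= (0 9 5 3 11 14 2 7 13 8 4)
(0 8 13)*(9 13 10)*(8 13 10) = [13, 1, 2, 3, 4, 5, 6, 7, 8, 10, 9, 11, 12, 0] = (0 13)(9 10)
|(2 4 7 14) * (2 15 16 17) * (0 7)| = |(0 7 14 15 16 17 2 4)| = 8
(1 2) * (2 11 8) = [0, 11, 1, 3, 4, 5, 6, 7, 2, 9, 10, 8] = (1 11 8 2)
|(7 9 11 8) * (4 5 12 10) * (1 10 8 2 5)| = |(1 10 4)(2 5 12 8 7 9 11)| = 21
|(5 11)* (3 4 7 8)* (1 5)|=12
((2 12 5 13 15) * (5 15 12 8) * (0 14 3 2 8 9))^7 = (0 3 9 14 2)(5 12 8 13 15)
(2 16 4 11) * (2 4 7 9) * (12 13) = (2 16 7 9)(4 11)(12 13) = [0, 1, 16, 3, 11, 5, 6, 9, 8, 2, 10, 4, 13, 12, 14, 15, 7]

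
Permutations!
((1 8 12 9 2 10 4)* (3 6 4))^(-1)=((1 8 12 9 2 10 3 6 4))^(-1)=(1 4 6 3 10 2 9 12 8)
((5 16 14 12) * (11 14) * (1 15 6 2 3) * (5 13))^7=(1 6 3 15 2)(5 16 11 14 12 13)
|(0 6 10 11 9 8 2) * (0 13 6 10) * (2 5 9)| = 6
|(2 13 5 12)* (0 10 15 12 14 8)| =9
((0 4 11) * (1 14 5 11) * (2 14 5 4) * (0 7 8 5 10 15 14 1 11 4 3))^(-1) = (0 3 14 15 10 1 2)(4 5 8 7 11)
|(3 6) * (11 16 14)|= |(3 6)(11 16 14)|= 6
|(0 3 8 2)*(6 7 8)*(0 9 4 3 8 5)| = 9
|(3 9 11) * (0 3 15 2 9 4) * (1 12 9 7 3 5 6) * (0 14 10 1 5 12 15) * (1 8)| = 36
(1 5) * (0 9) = [9, 5, 2, 3, 4, 1, 6, 7, 8, 0] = (0 9)(1 5)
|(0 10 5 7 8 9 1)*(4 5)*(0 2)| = 9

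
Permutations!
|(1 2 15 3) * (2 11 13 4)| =|(1 11 13 4 2 15 3)| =7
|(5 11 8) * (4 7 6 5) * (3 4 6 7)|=4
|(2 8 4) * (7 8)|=4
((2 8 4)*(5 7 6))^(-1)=((2 8 4)(5 7 6))^(-1)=(2 4 8)(5 6 7)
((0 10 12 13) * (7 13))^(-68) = (0 12 13 10 7)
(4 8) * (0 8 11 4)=[8, 1, 2, 3, 11, 5, 6, 7, 0, 9, 10, 4]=(0 8)(4 11)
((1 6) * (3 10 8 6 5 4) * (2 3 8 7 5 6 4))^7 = (1 6)(2 10 5 3 7)(4 8)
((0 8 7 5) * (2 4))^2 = ((0 8 7 5)(2 4))^2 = (0 7)(5 8)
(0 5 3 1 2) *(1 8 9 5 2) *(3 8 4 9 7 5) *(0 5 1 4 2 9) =(0 9 3 2 5 8 7 1 4) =[9, 4, 5, 2, 0, 8, 6, 1, 7, 3]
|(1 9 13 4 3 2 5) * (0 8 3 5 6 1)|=|(0 8 3 2 6 1 9 13 4 5)|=10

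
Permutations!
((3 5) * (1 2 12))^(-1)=((1 2 12)(3 5))^(-1)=(1 12 2)(3 5)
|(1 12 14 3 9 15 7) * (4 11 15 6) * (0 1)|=|(0 1 12 14 3 9 6 4 11 15 7)|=11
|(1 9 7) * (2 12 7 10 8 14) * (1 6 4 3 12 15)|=35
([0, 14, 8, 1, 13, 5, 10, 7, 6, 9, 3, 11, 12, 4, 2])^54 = [0, 10, 1, 6, 4, 5, 2, 7, 14, 9, 8, 11, 12, 13, 3]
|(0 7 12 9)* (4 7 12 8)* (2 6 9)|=|(0 12 2 6 9)(4 7 8)|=15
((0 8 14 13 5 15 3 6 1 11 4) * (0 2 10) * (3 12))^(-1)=((0 8 14 13 5 15 12 3 6 1 11 4 2 10))^(-1)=(0 10 2 4 11 1 6 3 12 15 5 13 14 8)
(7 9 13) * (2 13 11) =(2 13 7 9 11) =[0, 1, 13, 3, 4, 5, 6, 9, 8, 11, 10, 2, 12, 7]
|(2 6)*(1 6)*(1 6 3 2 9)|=5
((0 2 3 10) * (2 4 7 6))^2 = ((0 4 7 6 2 3 10))^2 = (0 7 2 10 4 6 3)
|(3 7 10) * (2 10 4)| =5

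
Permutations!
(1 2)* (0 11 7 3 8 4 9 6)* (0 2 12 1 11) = (1 12)(2 11 7 3 8 4 9 6) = [0, 12, 11, 8, 9, 5, 2, 3, 4, 6, 10, 7, 1]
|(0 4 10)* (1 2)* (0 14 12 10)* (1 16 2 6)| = |(0 4)(1 6)(2 16)(10 14 12)| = 6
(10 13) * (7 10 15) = [0, 1, 2, 3, 4, 5, 6, 10, 8, 9, 13, 11, 12, 15, 14, 7] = (7 10 13 15)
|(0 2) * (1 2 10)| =|(0 10 1 2)| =4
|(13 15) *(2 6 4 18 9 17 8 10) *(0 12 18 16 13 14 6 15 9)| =|(0 12 18)(2 15 14 6 4 16 13 9 17 8 10)| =33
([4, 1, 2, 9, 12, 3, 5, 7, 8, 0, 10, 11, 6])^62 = (0 9 3 5 6 12 4)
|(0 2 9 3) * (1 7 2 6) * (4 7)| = |(0 6 1 4 7 2 9 3)| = 8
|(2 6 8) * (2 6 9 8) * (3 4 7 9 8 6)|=|(2 8 3 4 7 9 6)|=7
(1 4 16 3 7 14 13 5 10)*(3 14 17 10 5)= (1 4 16 14 13 3 7 17 10)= [0, 4, 2, 7, 16, 5, 6, 17, 8, 9, 1, 11, 12, 3, 13, 15, 14, 10]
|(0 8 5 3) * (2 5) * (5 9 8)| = |(0 5 3)(2 9 8)| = 3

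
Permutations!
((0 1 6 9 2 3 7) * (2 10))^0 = (10)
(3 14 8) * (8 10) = [0, 1, 2, 14, 4, 5, 6, 7, 3, 9, 8, 11, 12, 13, 10] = (3 14 10 8)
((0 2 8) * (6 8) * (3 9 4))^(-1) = (0 8 6 2)(3 4 9)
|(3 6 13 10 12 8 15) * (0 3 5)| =|(0 3 6 13 10 12 8 15 5)| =9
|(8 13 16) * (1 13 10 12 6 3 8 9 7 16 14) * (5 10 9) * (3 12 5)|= |(1 13 14)(3 8 9 7 16)(5 10)(6 12)|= 30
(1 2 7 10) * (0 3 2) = (0 3 2 7 10 1) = [3, 0, 7, 2, 4, 5, 6, 10, 8, 9, 1]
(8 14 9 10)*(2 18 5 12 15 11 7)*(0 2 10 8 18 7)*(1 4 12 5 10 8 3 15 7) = (0 2 1 4 12 7 8 14 9 3 15 11)(10 18) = [2, 4, 1, 15, 12, 5, 6, 8, 14, 3, 18, 0, 7, 13, 9, 11, 16, 17, 10]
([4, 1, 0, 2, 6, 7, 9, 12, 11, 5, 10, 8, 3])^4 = [5, 1, 9, 6, 7, 2, 12, 0, 8, 3, 10, 11, 4]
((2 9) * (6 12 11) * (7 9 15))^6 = (2 7)(9 15) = ((2 15 7 9)(6 12 11))^6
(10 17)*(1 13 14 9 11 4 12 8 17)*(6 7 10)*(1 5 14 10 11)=[0, 13, 2, 3, 12, 14, 7, 11, 17, 1, 5, 4, 8, 10, 9, 15, 16, 6]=(1 13 10 5 14 9)(4 12 8 17 6 7 11)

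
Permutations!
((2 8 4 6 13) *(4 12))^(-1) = (2 13 6 4 12 8)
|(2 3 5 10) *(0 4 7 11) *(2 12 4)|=9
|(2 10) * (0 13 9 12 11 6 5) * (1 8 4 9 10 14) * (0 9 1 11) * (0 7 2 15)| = |(0 13 10 15)(1 8 4)(2 14 11 6 5 9 12 7)| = 24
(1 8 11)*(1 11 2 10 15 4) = (1 8 2 10 15 4) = [0, 8, 10, 3, 1, 5, 6, 7, 2, 9, 15, 11, 12, 13, 14, 4]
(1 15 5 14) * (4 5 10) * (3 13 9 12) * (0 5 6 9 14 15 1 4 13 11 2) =[5, 1, 0, 11, 6, 15, 9, 7, 8, 12, 13, 2, 3, 14, 4, 10] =(0 5 15 10 13 14 4 6 9 12 3 11 2)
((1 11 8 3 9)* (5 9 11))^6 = ((1 5 9)(3 11 8))^6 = (11)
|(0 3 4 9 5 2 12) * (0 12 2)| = |(12)(0 3 4 9 5)| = 5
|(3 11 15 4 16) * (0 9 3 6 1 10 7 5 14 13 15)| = 20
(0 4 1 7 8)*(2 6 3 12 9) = [4, 7, 6, 12, 1, 5, 3, 8, 0, 2, 10, 11, 9] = (0 4 1 7 8)(2 6 3 12 9)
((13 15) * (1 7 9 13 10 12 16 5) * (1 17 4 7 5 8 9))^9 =(1 7 4 17 5)(8 13 10 16 9 15 12)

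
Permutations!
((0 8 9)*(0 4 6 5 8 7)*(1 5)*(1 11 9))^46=(1 5 8)(4 11)(6 9)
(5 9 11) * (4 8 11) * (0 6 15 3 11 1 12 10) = (0 6 15 3 11 5 9 4 8 1 12 10) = [6, 12, 2, 11, 8, 9, 15, 7, 1, 4, 0, 5, 10, 13, 14, 3]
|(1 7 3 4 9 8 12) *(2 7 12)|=6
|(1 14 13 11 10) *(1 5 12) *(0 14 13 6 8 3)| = |(0 14 6 8 3)(1 13 11 10 5 12)| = 30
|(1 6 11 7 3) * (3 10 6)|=4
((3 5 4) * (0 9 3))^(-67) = ((0 9 3 5 4))^(-67) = (0 5 9 4 3)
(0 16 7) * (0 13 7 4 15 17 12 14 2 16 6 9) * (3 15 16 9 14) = (0 6 14 2 9)(3 15 17 12)(4 16)(7 13) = [6, 1, 9, 15, 16, 5, 14, 13, 8, 0, 10, 11, 3, 7, 2, 17, 4, 12]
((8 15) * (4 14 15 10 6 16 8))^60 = (16)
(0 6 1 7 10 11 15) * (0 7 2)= (0 6 1 2)(7 10 11 15)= [6, 2, 0, 3, 4, 5, 1, 10, 8, 9, 11, 15, 12, 13, 14, 7]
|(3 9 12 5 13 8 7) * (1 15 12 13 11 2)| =30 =|(1 15 12 5 11 2)(3 9 13 8 7)|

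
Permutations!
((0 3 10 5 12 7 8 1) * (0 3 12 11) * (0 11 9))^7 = ((0 12 7 8 1 3 10 5 9))^7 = (0 5 3 8 12 9 10 1 7)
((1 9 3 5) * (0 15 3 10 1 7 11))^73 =(0 15 3 5 7 11)(1 9 10)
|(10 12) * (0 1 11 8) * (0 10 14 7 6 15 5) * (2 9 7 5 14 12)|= 12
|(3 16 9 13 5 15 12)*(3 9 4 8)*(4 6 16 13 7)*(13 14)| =|(3 14 13 5 15 12 9 7 4 8)(6 16)| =10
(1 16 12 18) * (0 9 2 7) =(0 9 2 7)(1 16 12 18) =[9, 16, 7, 3, 4, 5, 6, 0, 8, 2, 10, 11, 18, 13, 14, 15, 12, 17, 1]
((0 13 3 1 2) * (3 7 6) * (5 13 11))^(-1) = (0 2 1 3 6 7 13 5 11)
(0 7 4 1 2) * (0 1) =(0 7 4)(1 2) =[7, 2, 1, 3, 0, 5, 6, 4]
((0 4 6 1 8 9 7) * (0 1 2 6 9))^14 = ((0 4 9 7 1 8)(2 6))^14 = (0 9 1)(4 7 8)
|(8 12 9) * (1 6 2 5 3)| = 15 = |(1 6 2 5 3)(8 12 9)|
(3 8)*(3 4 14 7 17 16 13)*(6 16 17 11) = (17)(3 8 4 14 7 11 6 16 13) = [0, 1, 2, 8, 14, 5, 16, 11, 4, 9, 10, 6, 12, 3, 7, 15, 13, 17]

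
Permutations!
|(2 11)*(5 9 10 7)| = 4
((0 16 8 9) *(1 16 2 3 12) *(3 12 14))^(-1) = ((0 2 12 1 16 8 9)(3 14))^(-1) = (0 9 8 16 1 12 2)(3 14)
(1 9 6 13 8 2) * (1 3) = (1 9 6 13 8 2 3) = [0, 9, 3, 1, 4, 5, 13, 7, 2, 6, 10, 11, 12, 8]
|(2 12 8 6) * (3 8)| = 5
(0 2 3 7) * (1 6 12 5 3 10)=[2, 6, 10, 7, 4, 3, 12, 0, 8, 9, 1, 11, 5]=(0 2 10 1 6 12 5 3 7)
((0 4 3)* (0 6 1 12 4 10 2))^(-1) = (0 2 10)(1 6 3 4 12)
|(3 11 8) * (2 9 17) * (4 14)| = |(2 9 17)(3 11 8)(4 14)| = 6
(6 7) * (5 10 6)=[0, 1, 2, 3, 4, 10, 7, 5, 8, 9, 6]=(5 10 6 7)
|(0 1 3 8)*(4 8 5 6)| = |(0 1 3 5 6 4 8)| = 7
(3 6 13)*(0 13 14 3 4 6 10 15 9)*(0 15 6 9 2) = (0 13 4 9 15 2)(3 10 6 14) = [13, 1, 0, 10, 9, 5, 14, 7, 8, 15, 6, 11, 12, 4, 3, 2]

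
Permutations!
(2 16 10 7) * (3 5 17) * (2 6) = (2 16 10 7 6)(3 5 17) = [0, 1, 16, 5, 4, 17, 2, 6, 8, 9, 7, 11, 12, 13, 14, 15, 10, 3]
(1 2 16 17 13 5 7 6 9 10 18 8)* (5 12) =[0, 2, 16, 3, 4, 7, 9, 6, 1, 10, 18, 11, 5, 12, 14, 15, 17, 13, 8] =(1 2 16 17 13 12 5 7 6 9 10 18 8)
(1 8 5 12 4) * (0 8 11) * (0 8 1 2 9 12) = (0 1 11 8 5)(2 9 12 4) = [1, 11, 9, 3, 2, 0, 6, 7, 5, 12, 10, 8, 4]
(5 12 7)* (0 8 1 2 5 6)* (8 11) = (0 11 8 1 2 5 12 7 6) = [11, 2, 5, 3, 4, 12, 0, 6, 1, 9, 10, 8, 7]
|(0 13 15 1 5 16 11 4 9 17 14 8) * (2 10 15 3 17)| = 18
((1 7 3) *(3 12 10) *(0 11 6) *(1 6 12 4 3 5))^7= ((0 11 12 10 5 1 7 4 3 6))^7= (0 4 5 11 3 1 12 6 7 10)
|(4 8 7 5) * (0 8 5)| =|(0 8 7)(4 5)| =6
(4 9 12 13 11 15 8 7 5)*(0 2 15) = (0 2 15 8 7 5 4 9 12 13 11) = [2, 1, 15, 3, 9, 4, 6, 5, 7, 12, 10, 0, 13, 11, 14, 8]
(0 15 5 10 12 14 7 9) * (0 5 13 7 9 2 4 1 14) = [15, 14, 4, 3, 1, 10, 6, 2, 8, 5, 12, 11, 0, 7, 9, 13] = (0 15 13 7 2 4 1 14 9 5 10 12)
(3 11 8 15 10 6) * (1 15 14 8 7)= (1 15 10 6 3 11 7)(8 14)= [0, 15, 2, 11, 4, 5, 3, 1, 14, 9, 6, 7, 12, 13, 8, 10]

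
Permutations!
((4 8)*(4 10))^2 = (4 10 8)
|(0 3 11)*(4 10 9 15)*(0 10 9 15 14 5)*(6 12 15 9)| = |(0 3 11 10 9 14 5)(4 6 12 15)| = 28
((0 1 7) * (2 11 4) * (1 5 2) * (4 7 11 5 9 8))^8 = ((0 9 8 4 1 11 7)(2 5))^8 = (0 9 8 4 1 11 7)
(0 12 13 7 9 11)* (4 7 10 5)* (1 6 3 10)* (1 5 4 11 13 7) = (0 12 7 9 13 5 11)(1 6 3 10 4) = [12, 6, 2, 10, 1, 11, 3, 9, 8, 13, 4, 0, 7, 5]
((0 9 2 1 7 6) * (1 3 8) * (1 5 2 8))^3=((0 9 8 5 2 3 1 7 6))^3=(0 5 1)(2 7 9)(3 6 8)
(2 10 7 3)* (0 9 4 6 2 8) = [9, 1, 10, 8, 6, 5, 2, 3, 0, 4, 7] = (0 9 4 6 2 10 7 3 8)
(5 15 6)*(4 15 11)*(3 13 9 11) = (3 13 9 11 4 15 6 5) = [0, 1, 2, 13, 15, 3, 5, 7, 8, 11, 10, 4, 12, 9, 14, 6]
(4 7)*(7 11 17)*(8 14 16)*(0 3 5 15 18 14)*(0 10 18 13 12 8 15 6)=[3, 1, 2, 5, 11, 6, 0, 4, 10, 9, 18, 17, 8, 12, 16, 13, 15, 7, 14]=(0 3 5 6)(4 11 17 7)(8 10 18 14 16 15 13 12)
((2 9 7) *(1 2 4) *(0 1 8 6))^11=(0 9 8 1 7 6 2 4)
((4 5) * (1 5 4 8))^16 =((1 5 8))^16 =(1 5 8)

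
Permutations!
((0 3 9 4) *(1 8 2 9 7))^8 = (9)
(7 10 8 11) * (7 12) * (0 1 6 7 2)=[1, 6, 0, 3, 4, 5, 7, 10, 11, 9, 8, 12, 2]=(0 1 6 7 10 8 11 12 2)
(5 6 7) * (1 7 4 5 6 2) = (1 7 6 4 5 2) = [0, 7, 1, 3, 5, 2, 4, 6]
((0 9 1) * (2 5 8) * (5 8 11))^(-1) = (0 1 9)(2 8)(5 11)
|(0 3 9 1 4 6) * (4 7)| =|(0 3 9 1 7 4 6)| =7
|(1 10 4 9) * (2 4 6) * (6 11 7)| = 8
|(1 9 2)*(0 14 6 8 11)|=15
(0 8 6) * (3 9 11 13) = [8, 1, 2, 9, 4, 5, 0, 7, 6, 11, 10, 13, 12, 3] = (0 8 6)(3 9 11 13)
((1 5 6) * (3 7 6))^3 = (1 7 5 6 3)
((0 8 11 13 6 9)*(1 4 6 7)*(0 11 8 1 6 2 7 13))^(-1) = ((13)(0 1 4 2 7 6 9 11))^(-1) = (13)(0 11 9 6 7 2 4 1)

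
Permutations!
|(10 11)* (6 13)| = |(6 13)(10 11)| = 2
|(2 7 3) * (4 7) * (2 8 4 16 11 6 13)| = |(2 16 11 6 13)(3 8 4 7)| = 20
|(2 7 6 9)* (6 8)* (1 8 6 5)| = |(1 8 5)(2 7 6 9)| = 12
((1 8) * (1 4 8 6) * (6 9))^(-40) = ((1 9 6)(4 8))^(-40) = (1 6 9)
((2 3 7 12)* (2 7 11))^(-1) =(2 11 3)(7 12)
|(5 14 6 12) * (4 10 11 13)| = 4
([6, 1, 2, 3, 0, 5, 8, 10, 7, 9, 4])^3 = [7, 1, 2, 3, 8, 5, 10, 0, 4, 9, 6]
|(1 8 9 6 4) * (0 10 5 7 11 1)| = |(0 10 5 7 11 1 8 9 6 4)| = 10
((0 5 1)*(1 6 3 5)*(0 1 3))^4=(6)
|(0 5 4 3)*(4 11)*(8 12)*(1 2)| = |(0 5 11 4 3)(1 2)(8 12)| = 10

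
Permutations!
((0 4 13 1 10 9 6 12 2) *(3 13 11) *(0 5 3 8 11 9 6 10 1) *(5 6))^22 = ((0 4 9 10 5 3 13)(2 6 12)(8 11))^22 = (0 4 9 10 5 3 13)(2 6 12)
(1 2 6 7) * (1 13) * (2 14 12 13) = (1 14 12 13)(2 6 7) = [0, 14, 6, 3, 4, 5, 7, 2, 8, 9, 10, 11, 13, 1, 12]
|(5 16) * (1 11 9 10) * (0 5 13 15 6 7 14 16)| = 12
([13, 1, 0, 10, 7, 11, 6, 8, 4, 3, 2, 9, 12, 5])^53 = [3, 1, 9, 5, 8, 2, 6, 4, 7, 13, 11, 0, 12, 10]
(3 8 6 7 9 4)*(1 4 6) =(1 4 3 8)(6 7 9) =[0, 4, 2, 8, 3, 5, 7, 9, 1, 6]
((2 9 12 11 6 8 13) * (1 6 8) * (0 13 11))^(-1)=((0 13 2 9 12)(1 6)(8 11))^(-1)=(0 12 9 2 13)(1 6)(8 11)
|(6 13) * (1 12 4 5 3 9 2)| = |(1 12 4 5 3 9 2)(6 13)| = 14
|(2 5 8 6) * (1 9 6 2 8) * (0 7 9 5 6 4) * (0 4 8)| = 6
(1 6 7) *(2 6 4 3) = [0, 4, 6, 2, 3, 5, 7, 1] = (1 4 3 2 6 7)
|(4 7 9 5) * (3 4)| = 5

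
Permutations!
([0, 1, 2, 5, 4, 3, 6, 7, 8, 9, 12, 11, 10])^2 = [0, 1, 2, 3, 4, 5, 6, 7, 8, 9, 10, 11, 12]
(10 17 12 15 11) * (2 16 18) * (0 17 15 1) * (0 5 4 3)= (0 17 12 1 5 4 3)(2 16 18)(10 15 11)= [17, 5, 16, 0, 3, 4, 6, 7, 8, 9, 15, 10, 1, 13, 14, 11, 18, 12, 2]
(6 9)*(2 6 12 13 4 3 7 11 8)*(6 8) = (2 8)(3 7 11 6 9 12 13 4) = [0, 1, 8, 7, 3, 5, 9, 11, 2, 12, 10, 6, 13, 4]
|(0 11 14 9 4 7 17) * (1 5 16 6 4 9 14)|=9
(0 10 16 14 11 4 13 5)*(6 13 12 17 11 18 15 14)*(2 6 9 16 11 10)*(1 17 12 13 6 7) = (0 2 7 1 17 10 11 4 13 5)(9 16)(14 18 15) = [2, 17, 7, 3, 13, 0, 6, 1, 8, 16, 11, 4, 12, 5, 18, 14, 9, 10, 15]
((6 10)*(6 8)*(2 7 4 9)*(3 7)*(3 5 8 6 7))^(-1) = (2 9 4 7 8 5)(6 10)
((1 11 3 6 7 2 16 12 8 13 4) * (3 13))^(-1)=((1 11 13 4)(2 16 12 8 3 6 7))^(-1)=(1 4 13 11)(2 7 6 3 8 12 16)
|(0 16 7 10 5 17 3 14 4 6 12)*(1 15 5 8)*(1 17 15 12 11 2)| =14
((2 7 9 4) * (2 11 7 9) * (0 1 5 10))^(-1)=((0 1 5 10)(2 9 4 11 7))^(-1)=(0 10 5 1)(2 7 11 4 9)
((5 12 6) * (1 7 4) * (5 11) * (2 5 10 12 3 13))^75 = (2 13 3 5)(6 12 10 11)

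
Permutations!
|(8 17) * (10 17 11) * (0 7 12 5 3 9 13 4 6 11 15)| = |(0 7 12 5 3 9 13 4 6 11 10 17 8 15)| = 14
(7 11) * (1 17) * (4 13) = [0, 17, 2, 3, 13, 5, 6, 11, 8, 9, 10, 7, 12, 4, 14, 15, 16, 1] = (1 17)(4 13)(7 11)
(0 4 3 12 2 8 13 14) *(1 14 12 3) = (0 4 1 14)(2 8 13 12) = [4, 14, 8, 3, 1, 5, 6, 7, 13, 9, 10, 11, 2, 12, 0]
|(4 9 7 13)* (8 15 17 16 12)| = |(4 9 7 13)(8 15 17 16 12)| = 20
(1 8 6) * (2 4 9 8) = (1 2 4 9 8 6) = [0, 2, 4, 3, 9, 5, 1, 7, 6, 8]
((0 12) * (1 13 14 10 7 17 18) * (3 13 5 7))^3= ((0 12)(1 5 7 17 18)(3 13 14 10))^3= (0 12)(1 17 5 18 7)(3 10 14 13)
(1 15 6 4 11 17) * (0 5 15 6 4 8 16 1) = (0 5 15 4 11 17)(1 6 8 16) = [5, 6, 2, 3, 11, 15, 8, 7, 16, 9, 10, 17, 12, 13, 14, 4, 1, 0]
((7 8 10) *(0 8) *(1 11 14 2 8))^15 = ((0 1 11 14 2 8 10 7))^15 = (0 7 10 8 2 14 11 1)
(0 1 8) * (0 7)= (0 1 8 7)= [1, 8, 2, 3, 4, 5, 6, 0, 7]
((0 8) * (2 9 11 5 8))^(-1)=(0 8 5 11 9 2)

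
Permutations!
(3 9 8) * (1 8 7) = (1 8 3 9 7) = [0, 8, 2, 9, 4, 5, 6, 1, 3, 7]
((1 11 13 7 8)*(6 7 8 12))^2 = (1 13)(6 12 7)(8 11)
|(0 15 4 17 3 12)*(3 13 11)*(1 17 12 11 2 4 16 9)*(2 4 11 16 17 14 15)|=13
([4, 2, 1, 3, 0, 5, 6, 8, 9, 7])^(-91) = [4, 2, 1, 3, 0, 5, 6, 9, 7, 8]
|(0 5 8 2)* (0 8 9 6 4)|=10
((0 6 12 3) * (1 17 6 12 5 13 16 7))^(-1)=(0 3 12)(1 7 16 13 5 6 17)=((0 12 3)(1 17 6 5 13 16 7))^(-1)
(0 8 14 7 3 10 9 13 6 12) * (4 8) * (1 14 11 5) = (0 4 8 11 5 1 14 7 3 10 9 13 6 12) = [4, 14, 2, 10, 8, 1, 12, 3, 11, 13, 9, 5, 0, 6, 7]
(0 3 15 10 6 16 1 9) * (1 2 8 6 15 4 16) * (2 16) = (16)(0 3 4 2 8 6 1 9)(10 15) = [3, 9, 8, 4, 2, 5, 1, 7, 6, 0, 15, 11, 12, 13, 14, 10, 16]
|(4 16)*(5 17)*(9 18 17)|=4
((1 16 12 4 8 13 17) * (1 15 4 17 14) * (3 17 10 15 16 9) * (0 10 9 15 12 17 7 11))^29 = (0 10 12 9 3 7 11)(1 14 13 8 4 15)(16 17)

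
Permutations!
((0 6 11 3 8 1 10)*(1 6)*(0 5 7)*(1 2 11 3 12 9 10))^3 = (0 12 5 2 9 7 11 10)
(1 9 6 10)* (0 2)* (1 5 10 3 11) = (0 2)(1 9 6 3 11)(5 10) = [2, 9, 0, 11, 4, 10, 3, 7, 8, 6, 5, 1]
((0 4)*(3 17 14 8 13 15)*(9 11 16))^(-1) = (0 4)(3 15 13 8 14 17)(9 16 11) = ((0 4)(3 17 14 8 13 15)(9 11 16))^(-1)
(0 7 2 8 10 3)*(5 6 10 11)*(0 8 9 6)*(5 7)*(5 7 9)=[7, 1, 5, 8, 4, 0, 10, 2, 11, 6, 3, 9]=(0 7 2 5)(3 8 11 9 6 10)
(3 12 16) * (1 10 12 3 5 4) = [0, 10, 2, 3, 1, 4, 6, 7, 8, 9, 12, 11, 16, 13, 14, 15, 5] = (1 10 12 16 5 4)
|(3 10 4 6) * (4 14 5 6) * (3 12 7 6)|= 12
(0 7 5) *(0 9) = [7, 1, 2, 3, 4, 9, 6, 5, 8, 0] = (0 7 5 9)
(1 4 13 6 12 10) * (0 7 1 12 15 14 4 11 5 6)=(0 7 1 11 5 6 15 14 4 13)(10 12)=[7, 11, 2, 3, 13, 6, 15, 1, 8, 9, 12, 5, 10, 0, 4, 14]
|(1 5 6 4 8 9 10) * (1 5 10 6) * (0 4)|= 15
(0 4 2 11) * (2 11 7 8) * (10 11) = [4, 1, 7, 3, 10, 5, 6, 8, 2, 9, 11, 0] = (0 4 10 11)(2 7 8)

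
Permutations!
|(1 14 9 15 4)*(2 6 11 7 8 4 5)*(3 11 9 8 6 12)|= 36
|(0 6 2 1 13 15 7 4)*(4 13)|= 15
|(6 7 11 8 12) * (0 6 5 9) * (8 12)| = 7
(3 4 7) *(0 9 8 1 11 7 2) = (0 9 8 1 11 7 3 4 2) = [9, 11, 0, 4, 2, 5, 6, 3, 1, 8, 10, 7]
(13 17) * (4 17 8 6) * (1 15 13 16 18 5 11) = (1 15 13 8 6 4 17 16 18 5 11) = [0, 15, 2, 3, 17, 11, 4, 7, 6, 9, 10, 1, 12, 8, 14, 13, 18, 16, 5]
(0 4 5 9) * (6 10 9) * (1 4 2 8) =[2, 4, 8, 3, 5, 6, 10, 7, 1, 0, 9] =(0 2 8 1 4 5 6 10 9)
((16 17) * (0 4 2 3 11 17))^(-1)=((0 4 2 3 11 17 16))^(-1)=(0 16 17 11 3 2 4)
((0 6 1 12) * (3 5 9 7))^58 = ((0 6 1 12)(3 5 9 7))^58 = (0 1)(3 9)(5 7)(6 12)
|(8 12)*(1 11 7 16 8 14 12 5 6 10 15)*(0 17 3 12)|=|(0 17 3 12 14)(1 11 7 16 8 5 6 10 15)|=45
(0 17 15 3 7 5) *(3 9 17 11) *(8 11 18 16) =[18, 1, 2, 7, 4, 0, 6, 5, 11, 17, 10, 3, 12, 13, 14, 9, 8, 15, 16] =(0 18 16 8 11 3 7 5)(9 17 15)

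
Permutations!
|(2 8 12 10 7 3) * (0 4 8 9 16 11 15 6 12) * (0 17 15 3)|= 45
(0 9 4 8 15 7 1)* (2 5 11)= (0 9 4 8 15 7 1)(2 5 11)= [9, 0, 5, 3, 8, 11, 6, 1, 15, 4, 10, 2, 12, 13, 14, 7]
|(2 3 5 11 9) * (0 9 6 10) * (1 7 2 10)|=21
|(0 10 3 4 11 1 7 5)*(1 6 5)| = |(0 10 3 4 11 6 5)(1 7)| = 14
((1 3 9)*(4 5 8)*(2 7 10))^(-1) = ((1 3 9)(2 7 10)(4 5 8))^(-1) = (1 9 3)(2 10 7)(4 8 5)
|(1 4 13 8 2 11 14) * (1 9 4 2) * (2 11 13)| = |(1 11 14 9 4 2 13 8)| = 8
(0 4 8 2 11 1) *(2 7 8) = (0 4 2 11 1)(7 8) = [4, 0, 11, 3, 2, 5, 6, 8, 7, 9, 10, 1]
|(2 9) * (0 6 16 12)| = |(0 6 16 12)(2 9)| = 4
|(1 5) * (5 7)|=3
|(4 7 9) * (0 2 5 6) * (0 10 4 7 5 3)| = |(0 2 3)(4 5 6 10)(7 9)| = 12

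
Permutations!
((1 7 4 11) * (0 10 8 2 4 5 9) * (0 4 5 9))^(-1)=(0 5 2 8 10)(1 11 4 9 7)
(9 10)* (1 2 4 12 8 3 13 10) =(1 2 4 12 8 3 13 10 9) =[0, 2, 4, 13, 12, 5, 6, 7, 3, 1, 9, 11, 8, 10]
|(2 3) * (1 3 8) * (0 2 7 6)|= |(0 2 8 1 3 7 6)|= 7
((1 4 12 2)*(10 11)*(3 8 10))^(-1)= (1 2 12 4)(3 11 10 8)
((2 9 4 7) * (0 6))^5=((0 6)(2 9 4 7))^5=(0 6)(2 9 4 7)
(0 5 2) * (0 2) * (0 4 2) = (0 5 4 2) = [5, 1, 0, 3, 2, 4]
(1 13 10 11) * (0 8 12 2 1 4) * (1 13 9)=(0 8 12 2 13 10 11 4)(1 9)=[8, 9, 13, 3, 0, 5, 6, 7, 12, 1, 11, 4, 2, 10]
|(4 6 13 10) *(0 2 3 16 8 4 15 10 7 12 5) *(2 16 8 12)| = 28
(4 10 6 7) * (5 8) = (4 10 6 7)(5 8) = [0, 1, 2, 3, 10, 8, 7, 4, 5, 9, 6]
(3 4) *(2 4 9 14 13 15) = [0, 1, 4, 9, 3, 5, 6, 7, 8, 14, 10, 11, 12, 15, 13, 2] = (2 4 3 9 14 13 15)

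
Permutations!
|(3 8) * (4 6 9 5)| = 4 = |(3 8)(4 6 9 5)|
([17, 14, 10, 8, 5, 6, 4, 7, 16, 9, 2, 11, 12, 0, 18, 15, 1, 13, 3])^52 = (0 17 13)(1 8 18)(3 14 16)(4 5 6)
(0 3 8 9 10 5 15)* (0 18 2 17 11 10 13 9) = [3, 1, 17, 8, 4, 15, 6, 7, 0, 13, 5, 10, 12, 9, 14, 18, 16, 11, 2] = (0 3 8)(2 17 11 10 5 15 18)(9 13)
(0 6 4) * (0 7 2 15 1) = (0 6 4 7 2 15 1) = [6, 0, 15, 3, 7, 5, 4, 2, 8, 9, 10, 11, 12, 13, 14, 1]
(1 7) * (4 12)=(1 7)(4 12)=[0, 7, 2, 3, 12, 5, 6, 1, 8, 9, 10, 11, 4]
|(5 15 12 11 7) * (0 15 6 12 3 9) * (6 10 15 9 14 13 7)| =|(0 9)(3 14 13 7 5 10 15)(6 12 11)| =42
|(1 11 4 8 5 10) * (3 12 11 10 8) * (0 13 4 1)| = |(0 13 4 3 12 11 1 10)(5 8)| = 8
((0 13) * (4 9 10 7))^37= (0 13)(4 9 10 7)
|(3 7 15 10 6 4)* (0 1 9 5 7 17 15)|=|(0 1 9 5 7)(3 17 15 10 6 4)|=30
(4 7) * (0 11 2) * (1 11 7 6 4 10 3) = (0 7 10 3 1 11 2)(4 6) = [7, 11, 0, 1, 6, 5, 4, 10, 8, 9, 3, 2]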